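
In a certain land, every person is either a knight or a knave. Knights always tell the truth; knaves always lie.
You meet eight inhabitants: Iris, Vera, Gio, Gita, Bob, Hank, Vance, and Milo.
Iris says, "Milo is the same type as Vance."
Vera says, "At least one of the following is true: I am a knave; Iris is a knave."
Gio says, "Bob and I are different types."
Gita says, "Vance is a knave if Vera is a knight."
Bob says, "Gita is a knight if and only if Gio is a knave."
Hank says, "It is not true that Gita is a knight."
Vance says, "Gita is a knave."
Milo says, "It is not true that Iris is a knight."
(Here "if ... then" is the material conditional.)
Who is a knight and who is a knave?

Iris is a knave, so "Milo is the same type as Vance" must be false — and it is.
Vera (knight): "at least one of the following is true: I am a knave; Iris is a knave" — True. ✓
Gio is a knight, and the claim "Bob and I are different types" is indeed True.
Gita (knight): "Vance is a knave if Vera is a knight" — True. ✓
As a knave, Bob's statement "Gita is a knight if and only if Gio is a knave" should be false; it is.
As a knave, Hank's statement "it is not true that Gita is a knight" should be false; it is.
Since Vance is a knave, "Gita is a knave" needs to be false, which holds.
As a knight, Milo's statement "it is not true that Iris is a knight" should be True; it is.

Iris is a knave, Vera is a knight, Gio is a knight, Gita is a knight, Bob is a knave, Hank is a knave, Vance is a knave, and Milo is a knight.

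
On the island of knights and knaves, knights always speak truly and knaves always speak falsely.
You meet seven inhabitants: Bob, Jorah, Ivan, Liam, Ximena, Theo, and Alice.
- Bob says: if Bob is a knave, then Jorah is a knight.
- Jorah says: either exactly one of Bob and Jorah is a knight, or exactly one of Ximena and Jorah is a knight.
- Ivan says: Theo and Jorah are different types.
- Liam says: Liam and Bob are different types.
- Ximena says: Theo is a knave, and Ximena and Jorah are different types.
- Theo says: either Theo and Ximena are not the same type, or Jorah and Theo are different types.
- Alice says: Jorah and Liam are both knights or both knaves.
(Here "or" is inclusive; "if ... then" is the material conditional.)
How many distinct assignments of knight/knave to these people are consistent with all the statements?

4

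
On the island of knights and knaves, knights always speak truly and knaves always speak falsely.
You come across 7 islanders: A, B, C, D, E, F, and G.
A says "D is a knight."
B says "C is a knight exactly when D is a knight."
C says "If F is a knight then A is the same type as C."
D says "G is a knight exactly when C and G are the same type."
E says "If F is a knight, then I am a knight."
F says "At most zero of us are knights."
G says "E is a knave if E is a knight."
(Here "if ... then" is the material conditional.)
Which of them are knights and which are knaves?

A is a knight, B is a knight, C is a knight, D is a knight, E is a knight, F is a knave, and G is a knave.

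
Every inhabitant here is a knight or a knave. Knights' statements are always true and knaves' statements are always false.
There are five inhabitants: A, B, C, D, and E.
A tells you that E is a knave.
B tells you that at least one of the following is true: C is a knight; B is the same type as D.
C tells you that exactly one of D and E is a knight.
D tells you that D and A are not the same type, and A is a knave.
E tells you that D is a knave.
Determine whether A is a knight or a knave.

A is a knave.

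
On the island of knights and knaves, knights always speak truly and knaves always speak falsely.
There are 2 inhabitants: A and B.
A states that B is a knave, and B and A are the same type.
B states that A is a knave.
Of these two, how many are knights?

1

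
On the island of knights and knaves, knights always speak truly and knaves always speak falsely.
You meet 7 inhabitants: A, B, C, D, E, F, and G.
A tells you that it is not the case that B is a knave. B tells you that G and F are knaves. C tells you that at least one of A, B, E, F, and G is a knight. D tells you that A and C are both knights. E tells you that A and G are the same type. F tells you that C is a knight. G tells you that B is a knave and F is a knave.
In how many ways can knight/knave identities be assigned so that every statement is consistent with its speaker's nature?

Consistent assignments:
  A=knave, B=knave, C=knight, D=knave, E=knight, F=knight, G=knave

1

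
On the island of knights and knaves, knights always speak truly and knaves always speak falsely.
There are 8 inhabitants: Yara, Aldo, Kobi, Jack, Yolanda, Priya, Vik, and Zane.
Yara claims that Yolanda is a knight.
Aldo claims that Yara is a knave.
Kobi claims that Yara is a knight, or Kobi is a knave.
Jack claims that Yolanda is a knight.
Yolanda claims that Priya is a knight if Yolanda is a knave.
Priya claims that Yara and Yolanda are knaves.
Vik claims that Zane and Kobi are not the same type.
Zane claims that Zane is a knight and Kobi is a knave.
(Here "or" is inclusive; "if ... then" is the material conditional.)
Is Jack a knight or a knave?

Consistent assignments: {Yara=knight, Aldo=knave, Kobi=knight, Jack=knight, Yolanda=knight, Priya=knave, Vik=knight, Zane=knave}
In every consistent assignment, Jack is a knight.

Jack is a knight.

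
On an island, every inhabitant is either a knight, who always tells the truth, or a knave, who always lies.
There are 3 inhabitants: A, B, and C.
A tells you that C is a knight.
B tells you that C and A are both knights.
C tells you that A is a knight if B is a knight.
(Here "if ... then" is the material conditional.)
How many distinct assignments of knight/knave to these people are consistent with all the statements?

1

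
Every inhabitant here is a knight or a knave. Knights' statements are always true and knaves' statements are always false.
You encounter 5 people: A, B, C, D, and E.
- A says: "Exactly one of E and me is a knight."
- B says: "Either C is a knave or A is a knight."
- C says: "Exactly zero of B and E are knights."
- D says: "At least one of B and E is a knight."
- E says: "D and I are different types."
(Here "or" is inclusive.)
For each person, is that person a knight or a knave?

A is a knave, B is a knave, C is a knight, D is a knave, and E is a knave.

Suppose A is a knight. Then A's statement "exactly one of E and me is a knight" would have to be true. Checking the 16 ways to assign the others, none is consistent with every speaker.
(For instance, with B=knave, C=knight, D=knave, E=knave, B's claim "either C is a knave or A is a knight" comes out true where it would need to be false.)
So A must be a knave, making "exactly one of E and me is a knight" false. Taking A=knave, B=knave, C=knight, D=knave, E=knave, each remaining statement checks out:
  B (knave): "either C is a knave or A is a knight" — false. ✓
  C (knight): "exactly zero of B and E are knights" — true. ✓
  D (knave): "at least one of B and E is a knight" — false. ✓
  E (knave): "D and I are different types" — false. ✓
This is the unique consistent assignment.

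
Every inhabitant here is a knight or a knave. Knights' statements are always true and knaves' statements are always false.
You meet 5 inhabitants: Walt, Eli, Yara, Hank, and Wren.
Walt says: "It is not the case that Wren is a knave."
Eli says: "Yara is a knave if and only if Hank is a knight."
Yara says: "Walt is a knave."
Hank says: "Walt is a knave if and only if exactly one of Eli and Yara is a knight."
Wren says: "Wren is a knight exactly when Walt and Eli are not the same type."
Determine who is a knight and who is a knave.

Walt (knave): "it is not the case that Wren is a knave" — false. ✓
Eli is a knight; "Yara is a knave if and only if Hank is a knight" is True, as required.
Yara is a knight; "Walt is a knave" is True, as required.
Hank is a knave, so "Walt is a knave if and only if exactly one of Eli and Yara is a knight" must be false — and it is.
Wren is a knave, and the claim "Wren is a knight exactly when Walt and Eli are not the same type" is indeed false.

Walt is a knave, Eli is a knight, Yara is a knight, Hank is a knave, and Wren is a knave.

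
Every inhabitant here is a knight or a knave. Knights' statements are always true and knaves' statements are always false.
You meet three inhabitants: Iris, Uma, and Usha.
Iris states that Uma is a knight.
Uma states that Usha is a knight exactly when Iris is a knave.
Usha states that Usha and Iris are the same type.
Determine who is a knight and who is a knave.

Knights: Iris and Uma. Knaves: Usha.

Iris is a knight, so "Uma is a knight" must be true — and it is.
Uma is a knight, so "Usha is a knight exactly when Iris is a knave" must be true — and it is.
Usha is a knave, so "Usha and Iris are the same type" must be false — and it is.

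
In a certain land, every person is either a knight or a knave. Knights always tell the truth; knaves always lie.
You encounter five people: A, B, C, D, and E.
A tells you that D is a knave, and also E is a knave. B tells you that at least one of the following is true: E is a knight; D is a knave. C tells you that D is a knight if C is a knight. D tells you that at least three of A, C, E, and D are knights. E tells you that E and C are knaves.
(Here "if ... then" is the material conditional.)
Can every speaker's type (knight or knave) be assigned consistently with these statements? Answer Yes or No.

No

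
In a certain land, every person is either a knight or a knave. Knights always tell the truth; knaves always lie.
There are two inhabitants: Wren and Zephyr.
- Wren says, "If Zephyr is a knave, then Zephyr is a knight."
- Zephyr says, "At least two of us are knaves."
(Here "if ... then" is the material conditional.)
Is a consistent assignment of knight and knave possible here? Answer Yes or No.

No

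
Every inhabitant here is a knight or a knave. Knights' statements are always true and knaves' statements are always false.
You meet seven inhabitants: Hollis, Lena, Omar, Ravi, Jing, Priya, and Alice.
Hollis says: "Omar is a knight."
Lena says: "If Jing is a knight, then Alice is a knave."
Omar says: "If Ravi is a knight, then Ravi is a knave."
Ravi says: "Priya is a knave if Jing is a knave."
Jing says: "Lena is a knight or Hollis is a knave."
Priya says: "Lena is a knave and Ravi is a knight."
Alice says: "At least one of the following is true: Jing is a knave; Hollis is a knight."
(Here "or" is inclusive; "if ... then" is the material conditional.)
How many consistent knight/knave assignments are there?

1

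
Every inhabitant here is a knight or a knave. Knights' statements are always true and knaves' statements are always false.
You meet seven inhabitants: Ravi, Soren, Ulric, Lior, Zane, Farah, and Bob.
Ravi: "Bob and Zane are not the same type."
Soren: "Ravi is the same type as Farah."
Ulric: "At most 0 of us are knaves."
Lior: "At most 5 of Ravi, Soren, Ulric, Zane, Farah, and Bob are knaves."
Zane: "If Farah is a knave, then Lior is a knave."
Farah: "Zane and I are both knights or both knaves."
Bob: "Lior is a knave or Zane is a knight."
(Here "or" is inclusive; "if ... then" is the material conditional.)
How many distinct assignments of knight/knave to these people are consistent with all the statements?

1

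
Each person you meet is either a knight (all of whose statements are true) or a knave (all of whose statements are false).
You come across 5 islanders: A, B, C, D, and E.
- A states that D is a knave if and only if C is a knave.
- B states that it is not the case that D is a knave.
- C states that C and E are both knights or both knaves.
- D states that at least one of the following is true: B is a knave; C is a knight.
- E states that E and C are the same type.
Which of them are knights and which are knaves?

A is a knight, B is a knight, C is a knight, D is a knight, and E is a knight.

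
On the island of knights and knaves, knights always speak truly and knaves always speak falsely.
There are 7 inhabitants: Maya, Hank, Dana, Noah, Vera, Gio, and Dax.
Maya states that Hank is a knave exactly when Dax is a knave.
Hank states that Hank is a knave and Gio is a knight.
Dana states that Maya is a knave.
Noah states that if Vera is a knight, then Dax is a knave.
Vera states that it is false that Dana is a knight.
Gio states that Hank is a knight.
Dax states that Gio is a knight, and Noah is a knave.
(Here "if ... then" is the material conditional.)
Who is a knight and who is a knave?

Maya is a knight, Hank is a knave, Dana is a knave, Noah is a knight, Vera is a knight, Gio is a knave, and Dax is a knave.

Maya is a knight, and the claim "Hank is a knave exactly when Dax is a knave" is indeed True.
As a knave, Hank's statement "Hank is a knave and Gio is a knight" should be false; it is.
As a knave, Dana's statement "Maya is a knave" should be false; it is.
Noah is a knight, so "if Vera is a knight, then Dax is a knave" must be True — and it is.
Vera is a knight; "it is false that Dana is a knight" is True, as required.
Since Gio is a knave, "Hank is a knight" needs to be false, which holds.
Dax is a knave; "Gio is a knight, and Noah is a knave" is false, as required.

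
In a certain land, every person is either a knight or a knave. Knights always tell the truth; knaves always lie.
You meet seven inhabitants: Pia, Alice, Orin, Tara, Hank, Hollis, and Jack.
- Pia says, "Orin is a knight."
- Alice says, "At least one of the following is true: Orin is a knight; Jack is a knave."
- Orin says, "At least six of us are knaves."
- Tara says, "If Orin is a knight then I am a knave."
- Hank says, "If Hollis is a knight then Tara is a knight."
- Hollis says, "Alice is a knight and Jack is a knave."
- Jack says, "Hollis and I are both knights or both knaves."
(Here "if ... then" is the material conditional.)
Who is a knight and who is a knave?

Since Pia is a knave, "Orin is a knight" needs to be False, which holds.
Alice (knight): "at least one of the following is true: Orin is a knight; Jack is a knave" — true. ✓
Since Orin is a knave, "at least six of us are knaves" needs to be False, which holds.
Tara is a knight; "if Orin is a knight then I am a knave" is true, as required.
As a knight, Hank's statement "if Hollis is a knight then Tara is a knight" should be true; it is.
As a knight, Hollis's statement "Alice is a knight and Jack is a knave" should be true; it is.
Jack is a knave, so "Hollis and I are both knights or both knaves" must be False — and it is.

Knights: Alice, Tara, Hank, and Hollis. Knaves: Pia, Orin, and Jack.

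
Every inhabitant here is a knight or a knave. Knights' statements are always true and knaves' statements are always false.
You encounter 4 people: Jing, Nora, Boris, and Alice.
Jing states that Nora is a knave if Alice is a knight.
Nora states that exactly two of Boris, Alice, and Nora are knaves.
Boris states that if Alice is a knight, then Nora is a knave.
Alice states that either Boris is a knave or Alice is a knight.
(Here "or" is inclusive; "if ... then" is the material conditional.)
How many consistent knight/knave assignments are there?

1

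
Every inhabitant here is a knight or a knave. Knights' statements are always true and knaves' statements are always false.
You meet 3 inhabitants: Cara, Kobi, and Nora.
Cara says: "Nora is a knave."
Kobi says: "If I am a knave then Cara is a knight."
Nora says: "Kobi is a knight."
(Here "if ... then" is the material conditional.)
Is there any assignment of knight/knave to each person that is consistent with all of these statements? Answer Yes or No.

Yes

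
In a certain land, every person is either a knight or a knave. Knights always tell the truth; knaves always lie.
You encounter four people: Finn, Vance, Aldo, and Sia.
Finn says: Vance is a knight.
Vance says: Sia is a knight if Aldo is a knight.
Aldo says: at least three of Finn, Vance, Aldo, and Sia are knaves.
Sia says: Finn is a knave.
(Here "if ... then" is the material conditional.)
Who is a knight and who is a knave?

Finn is a knight, Vance is a knight, Aldo is a knave, and Sia is a knave.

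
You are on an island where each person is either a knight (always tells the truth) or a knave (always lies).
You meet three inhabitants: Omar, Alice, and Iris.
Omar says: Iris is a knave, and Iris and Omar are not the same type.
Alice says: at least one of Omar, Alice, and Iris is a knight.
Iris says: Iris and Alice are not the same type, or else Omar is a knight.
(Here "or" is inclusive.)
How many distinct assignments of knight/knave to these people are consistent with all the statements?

1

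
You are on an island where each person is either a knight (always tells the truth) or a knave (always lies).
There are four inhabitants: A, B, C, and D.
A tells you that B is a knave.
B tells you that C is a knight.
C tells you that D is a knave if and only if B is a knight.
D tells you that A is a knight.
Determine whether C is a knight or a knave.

C is a knight.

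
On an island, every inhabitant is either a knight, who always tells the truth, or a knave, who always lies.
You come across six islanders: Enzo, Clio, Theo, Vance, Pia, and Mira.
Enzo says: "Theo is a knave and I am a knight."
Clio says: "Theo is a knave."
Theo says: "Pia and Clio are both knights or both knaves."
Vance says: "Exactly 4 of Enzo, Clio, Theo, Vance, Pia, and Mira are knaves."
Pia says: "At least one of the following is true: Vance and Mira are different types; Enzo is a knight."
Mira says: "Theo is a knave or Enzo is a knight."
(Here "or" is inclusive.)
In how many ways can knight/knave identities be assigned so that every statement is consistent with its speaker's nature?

1

Consistent assignments:
  Enzo=knave, Clio=knave, Theo=knight, Vance=knave, Pia=knave, Mira=knave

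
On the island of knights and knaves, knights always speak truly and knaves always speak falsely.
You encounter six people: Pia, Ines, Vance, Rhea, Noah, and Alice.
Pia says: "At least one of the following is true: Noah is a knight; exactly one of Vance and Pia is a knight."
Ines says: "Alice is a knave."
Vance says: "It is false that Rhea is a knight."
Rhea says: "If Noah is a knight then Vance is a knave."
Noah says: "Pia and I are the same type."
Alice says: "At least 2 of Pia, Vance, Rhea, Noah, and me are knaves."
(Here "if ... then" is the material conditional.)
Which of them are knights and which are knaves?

Pia is a knight, Ines is a knave, Vance is a knave, Rhea is a knight, Noah is a knave, and Alice is a knight.

Pia is a knight, so "at least one of the following is true: Noah is a knight; exactly one of Vance and Pia is a knight" must be True — and it is.
Ines is a knave, so "Alice is a knave" must be false — and it is.
As a knave, Vance's statement "it is false that Rhea is a knight" should be false; it is.
Rhea is a knight, and the claim "if Noah is a knight then Vance is a knave" is indeed True.
Noah is a knave, and the claim "Pia and I are the same type" is indeed false.
Alice is a knight, and the claim "at least 2 of Pia, Vance, Rhea, Noah, and me are knaves" is indeed True.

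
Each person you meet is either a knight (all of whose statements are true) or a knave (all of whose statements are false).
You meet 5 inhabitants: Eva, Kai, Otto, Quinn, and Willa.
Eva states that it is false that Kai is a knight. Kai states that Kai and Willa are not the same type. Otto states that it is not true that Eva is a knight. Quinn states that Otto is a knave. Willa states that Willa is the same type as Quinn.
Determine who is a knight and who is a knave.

Eva is a knight, and the claim "it is false that Kai is a knight" is indeed true.
Kai is a knave, so "Kai and Willa are not the same type" must be false — and it is.
Since Otto is a knave, "it is not true that Eva is a knight" needs to be false, which holds.
Quinn is a knight; "Otto is a knave" is true, as required.
Willa is a knave, and the claim "Willa is the same type as Quinn" is indeed false.

Eva is a knight, Kai is a knave, Otto is a knave, Quinn is a knight, and Willa is a knave.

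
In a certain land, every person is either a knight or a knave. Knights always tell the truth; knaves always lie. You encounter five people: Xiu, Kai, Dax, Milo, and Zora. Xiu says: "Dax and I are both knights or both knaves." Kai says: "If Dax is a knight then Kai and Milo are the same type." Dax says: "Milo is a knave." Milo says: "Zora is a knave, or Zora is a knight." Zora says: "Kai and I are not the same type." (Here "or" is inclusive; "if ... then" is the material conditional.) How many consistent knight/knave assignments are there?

0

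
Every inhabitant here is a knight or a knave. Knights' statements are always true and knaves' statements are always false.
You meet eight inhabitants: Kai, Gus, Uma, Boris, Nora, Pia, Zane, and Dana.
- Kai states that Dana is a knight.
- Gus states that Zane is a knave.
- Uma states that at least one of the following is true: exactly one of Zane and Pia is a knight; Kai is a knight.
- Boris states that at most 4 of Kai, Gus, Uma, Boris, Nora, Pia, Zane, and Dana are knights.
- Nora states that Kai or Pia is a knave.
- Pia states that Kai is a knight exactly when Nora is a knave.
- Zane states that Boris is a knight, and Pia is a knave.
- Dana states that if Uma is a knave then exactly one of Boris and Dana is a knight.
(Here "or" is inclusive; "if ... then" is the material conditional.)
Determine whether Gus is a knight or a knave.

Gus is a knight.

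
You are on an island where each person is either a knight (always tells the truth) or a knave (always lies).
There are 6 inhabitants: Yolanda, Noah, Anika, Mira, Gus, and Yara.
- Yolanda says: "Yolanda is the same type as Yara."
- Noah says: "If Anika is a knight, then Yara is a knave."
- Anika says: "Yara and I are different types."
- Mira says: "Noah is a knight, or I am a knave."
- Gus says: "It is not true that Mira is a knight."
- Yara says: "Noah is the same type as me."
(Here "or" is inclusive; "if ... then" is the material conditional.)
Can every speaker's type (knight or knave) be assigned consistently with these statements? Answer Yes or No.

No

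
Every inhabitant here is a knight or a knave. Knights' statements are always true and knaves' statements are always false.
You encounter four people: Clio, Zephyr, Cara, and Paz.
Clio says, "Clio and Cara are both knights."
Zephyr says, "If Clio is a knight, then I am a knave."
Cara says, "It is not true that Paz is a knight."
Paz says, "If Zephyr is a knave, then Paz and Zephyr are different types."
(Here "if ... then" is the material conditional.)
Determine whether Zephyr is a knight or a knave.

Zephyr is a knight.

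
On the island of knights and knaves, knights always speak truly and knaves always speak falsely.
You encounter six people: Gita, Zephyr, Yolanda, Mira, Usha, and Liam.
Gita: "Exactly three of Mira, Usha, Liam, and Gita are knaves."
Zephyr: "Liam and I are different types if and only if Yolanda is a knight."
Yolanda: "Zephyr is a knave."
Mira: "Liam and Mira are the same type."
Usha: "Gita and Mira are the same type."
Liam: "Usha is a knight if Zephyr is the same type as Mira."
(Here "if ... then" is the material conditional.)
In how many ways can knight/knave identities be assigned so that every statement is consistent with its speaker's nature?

1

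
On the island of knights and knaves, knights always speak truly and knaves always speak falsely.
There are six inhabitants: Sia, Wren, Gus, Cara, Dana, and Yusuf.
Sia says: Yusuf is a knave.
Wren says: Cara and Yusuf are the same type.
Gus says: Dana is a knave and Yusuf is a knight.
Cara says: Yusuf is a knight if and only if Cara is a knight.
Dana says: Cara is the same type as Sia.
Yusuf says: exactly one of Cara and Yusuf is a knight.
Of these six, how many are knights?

2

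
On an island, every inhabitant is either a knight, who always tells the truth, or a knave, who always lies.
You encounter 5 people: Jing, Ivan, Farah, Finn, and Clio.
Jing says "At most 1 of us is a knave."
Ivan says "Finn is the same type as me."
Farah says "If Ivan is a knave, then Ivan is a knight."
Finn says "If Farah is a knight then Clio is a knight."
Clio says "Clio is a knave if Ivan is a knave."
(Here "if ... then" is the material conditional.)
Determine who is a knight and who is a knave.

Jing is a knight, and the claim "at most 1 of us is a knave" is indeed True.
Ivan (knight): "Finn is the same type as me" — True. ✓
As a knight, Farah's statement "if Ivan is a knave, then Ivan is a knight" should be True; it is.
As a knight, Finn's statement "if Farah is a knight then Clio is a knight" should be True; it is.
As a knight, Clio's statement "Clio is a knave if Ivan is a knave" should be True; it is.

Jing is a knight, Ivan is a knight, Farah is a knight, Finn is a knight, and Clio is a knight.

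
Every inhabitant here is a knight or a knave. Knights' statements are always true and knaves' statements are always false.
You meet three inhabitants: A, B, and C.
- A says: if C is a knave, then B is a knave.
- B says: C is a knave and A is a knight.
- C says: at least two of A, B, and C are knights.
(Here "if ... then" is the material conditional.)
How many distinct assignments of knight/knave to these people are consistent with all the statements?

1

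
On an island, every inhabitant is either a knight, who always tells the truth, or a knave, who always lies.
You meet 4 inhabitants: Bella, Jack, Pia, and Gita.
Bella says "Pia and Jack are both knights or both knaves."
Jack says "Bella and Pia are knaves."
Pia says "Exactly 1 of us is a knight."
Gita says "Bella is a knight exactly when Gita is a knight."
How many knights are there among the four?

2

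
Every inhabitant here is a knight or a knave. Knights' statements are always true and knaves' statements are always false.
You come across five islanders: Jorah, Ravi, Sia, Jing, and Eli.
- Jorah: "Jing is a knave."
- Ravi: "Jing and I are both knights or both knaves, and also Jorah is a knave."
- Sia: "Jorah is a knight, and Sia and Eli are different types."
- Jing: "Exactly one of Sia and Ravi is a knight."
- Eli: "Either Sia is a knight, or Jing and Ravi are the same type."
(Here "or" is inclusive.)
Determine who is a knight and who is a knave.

Jorah is a knave, Ravi is a knight, Sia is a knave, Jing is a knight, and Eli is a knight.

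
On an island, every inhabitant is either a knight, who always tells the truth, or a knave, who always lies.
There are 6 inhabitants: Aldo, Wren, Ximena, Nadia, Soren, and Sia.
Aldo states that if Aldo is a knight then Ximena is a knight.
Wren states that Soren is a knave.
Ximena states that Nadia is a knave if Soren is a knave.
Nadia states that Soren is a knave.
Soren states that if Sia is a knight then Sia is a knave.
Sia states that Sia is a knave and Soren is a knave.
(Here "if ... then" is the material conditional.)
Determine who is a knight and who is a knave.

Aldo is a knight, and the claim "if Aldo is a knight then Ximena is a knight" is indeed true.
Wren is a knave; "Soren is a knave" is False, as required.
Ximena (knight): "Nadia is a knave if Soren is a knave" — true. ✓
As a knave, Nadia's statement "Soren is a knave" should be False; it is.
Since Soren is a knight, "if Sia is a knight then Sia is a knave" needs to be true, which holds.
Since Sia is a knave, "Sia is a knave and Soren is a knave" needs to be False, which holds.

Aldo is a knight, Wren is a knave, Ximena is a knight, Nadia is a knave, Soren is a knight, and Sia is a knave.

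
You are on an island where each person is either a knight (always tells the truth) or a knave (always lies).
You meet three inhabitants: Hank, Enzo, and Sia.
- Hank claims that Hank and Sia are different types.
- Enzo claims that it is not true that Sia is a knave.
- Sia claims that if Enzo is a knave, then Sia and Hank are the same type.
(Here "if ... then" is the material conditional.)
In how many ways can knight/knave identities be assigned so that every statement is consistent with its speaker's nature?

1

Consistent assignments:
  Hank=knight, Enzo=knave, Sia=knave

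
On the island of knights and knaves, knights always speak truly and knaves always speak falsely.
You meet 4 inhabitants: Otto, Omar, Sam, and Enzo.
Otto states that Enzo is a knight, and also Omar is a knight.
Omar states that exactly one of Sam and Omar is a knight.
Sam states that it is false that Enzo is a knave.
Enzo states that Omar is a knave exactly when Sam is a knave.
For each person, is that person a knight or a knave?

Knights: Omar. Knaves: Otto, Sam, and Enzo.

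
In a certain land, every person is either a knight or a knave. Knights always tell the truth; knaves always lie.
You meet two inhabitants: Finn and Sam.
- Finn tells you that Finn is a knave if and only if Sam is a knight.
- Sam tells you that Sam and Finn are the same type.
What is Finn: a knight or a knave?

Finn is a knight.

Consistent assignments: {Finn=knight, Sam=knave}
In every consistent assignment, Finn is a knight.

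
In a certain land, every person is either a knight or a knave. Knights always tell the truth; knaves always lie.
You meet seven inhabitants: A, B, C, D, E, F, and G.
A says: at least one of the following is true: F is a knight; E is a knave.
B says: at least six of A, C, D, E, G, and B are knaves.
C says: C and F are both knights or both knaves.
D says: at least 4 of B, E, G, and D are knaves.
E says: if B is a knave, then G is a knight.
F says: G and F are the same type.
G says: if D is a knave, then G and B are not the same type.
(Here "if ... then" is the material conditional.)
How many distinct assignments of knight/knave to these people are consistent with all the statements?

Consistent assignments:
  A=knight, B=knave, C=knight, D=knave, E=knight, F=knight, G=knight
  A=knight, B=knave, C=knave, D=knave, E=knight, F=knight, G=knight

2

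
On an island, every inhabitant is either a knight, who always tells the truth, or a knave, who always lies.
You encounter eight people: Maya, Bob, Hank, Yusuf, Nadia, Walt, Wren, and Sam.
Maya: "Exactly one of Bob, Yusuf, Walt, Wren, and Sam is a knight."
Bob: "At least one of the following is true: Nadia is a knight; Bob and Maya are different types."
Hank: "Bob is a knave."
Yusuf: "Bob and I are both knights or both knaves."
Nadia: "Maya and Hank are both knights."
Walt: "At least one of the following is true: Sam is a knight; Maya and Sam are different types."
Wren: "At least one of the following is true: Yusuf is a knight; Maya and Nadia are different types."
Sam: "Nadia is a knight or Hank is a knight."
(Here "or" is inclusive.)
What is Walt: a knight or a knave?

Walt is a knave.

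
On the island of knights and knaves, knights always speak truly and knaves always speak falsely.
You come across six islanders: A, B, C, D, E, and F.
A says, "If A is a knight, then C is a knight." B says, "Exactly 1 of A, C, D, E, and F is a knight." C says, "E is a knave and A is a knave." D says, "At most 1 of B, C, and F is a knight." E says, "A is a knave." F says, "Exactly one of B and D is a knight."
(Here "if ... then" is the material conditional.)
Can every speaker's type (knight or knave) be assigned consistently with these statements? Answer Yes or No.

No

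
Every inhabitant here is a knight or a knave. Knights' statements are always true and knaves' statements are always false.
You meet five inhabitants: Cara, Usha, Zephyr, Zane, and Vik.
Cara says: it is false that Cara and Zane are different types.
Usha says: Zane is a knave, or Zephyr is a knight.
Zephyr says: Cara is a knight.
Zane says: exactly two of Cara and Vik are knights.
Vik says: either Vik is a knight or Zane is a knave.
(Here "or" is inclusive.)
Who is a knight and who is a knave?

Cara is a knight, and the claim "it is false that Cara and Zane are different types" is indeed True.
Since Usha is a knight, "Zane is a knave, or Zephyr is a knight" needs to be True, which holds.
Zephyr (knight): "Cara is a knight" — True. ✓
Zane (knight): "exactly two of Cara and Vik are knights" — True. ✓
Vik (knight): "either Vik is a knight or Zane is a knave" — True. ✓

Cara is a knight, Usha is a knight, Zephyr is a knight, Zane is a knight, and Vik is a knight.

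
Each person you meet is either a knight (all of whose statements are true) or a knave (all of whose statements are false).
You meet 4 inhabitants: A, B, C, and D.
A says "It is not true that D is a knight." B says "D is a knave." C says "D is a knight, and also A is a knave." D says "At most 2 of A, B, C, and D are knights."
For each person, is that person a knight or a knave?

A is a knave, B is a knave, C is a knight, and D is a knight.

Suppose A is a knight. Then A's statement "it is not true that D is a knight" would have to be true. Checking the 8 ways to assign the others, none is consistent with every speaker.
(For instance, with B=knave, C=knight, D=knight, A's claim "it is not true that D is a knight" comes out false where it would need to be true.)
So A must be a knave, making "it is not true that D is a knight" false. Taking A=knave, B=knave, C=knight, D=knight, each remaining statement checks out:
  B (knave): "D is a knave" — false. ✓
  C (knight): "D is a knight, and also A is a knave" — true. ✓
  D (knight): "at most 2 of A, B, C, and D are knights" — true. ✓
This is the unique consistent assignment.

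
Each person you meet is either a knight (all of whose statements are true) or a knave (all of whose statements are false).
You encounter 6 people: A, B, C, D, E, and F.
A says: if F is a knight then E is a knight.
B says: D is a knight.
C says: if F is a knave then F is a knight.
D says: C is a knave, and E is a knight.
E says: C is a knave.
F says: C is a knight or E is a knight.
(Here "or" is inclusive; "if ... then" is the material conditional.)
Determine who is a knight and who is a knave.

A (knave): "if F is a knight then E is a knight" — false. ✓
As a knave, B's statement "D is a knight" should be false; it is.
C is a knight, so "if F is a knave then F is a knight" must be true — and it is.
D is a knave, so "C is a knave, and E is a knight" must be false — and it is.
As a knave, E's statement "C is a knave" should be false; it is.
F is a knight, so "C is a knight or E is a knight" must be true — and it is.

Knights: C and F. Knaves: A, B, D, and E.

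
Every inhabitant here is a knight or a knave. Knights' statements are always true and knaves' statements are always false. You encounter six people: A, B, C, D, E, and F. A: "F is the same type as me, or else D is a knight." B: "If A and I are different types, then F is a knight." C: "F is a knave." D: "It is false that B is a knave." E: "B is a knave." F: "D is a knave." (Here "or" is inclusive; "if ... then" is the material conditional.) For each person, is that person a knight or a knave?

As a knight, A's statement "F is the same type as me, or else D is a knight" should be true; it is.
B (knight): "if A and I are different types, then F is a knight" — true. ✓
C (knight): "F is a knave" — true. ✓
D (knight): "it is false that B is a knave" — true. ✓
E is a knave, and the claim "B is a knave" is indeed false.
Since F is a knave, "D is a knave" needs to be false, which holds.

A is a knight, B is a knight, C is a knight, D is a knight, E is a knave, and F is a knave.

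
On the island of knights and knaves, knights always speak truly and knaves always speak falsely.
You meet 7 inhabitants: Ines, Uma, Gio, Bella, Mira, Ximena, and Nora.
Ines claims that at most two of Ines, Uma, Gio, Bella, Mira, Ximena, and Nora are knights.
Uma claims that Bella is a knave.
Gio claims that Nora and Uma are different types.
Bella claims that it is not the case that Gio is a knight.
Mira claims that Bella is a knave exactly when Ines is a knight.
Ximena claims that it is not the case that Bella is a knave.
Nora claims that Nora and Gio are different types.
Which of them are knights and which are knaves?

Knights: Bella, Mira, and Ximena. Knaves: Ines, Uma, Gio, and Nora.

Ines is a knave; "at most two of Ines, Uma, Gio, Bella, Mira, Ximena, and Nora are knights" is False, as required.
Uma (knave): "Bella is a knave" — False. ✓
Since Gio is a knave, "Nora and Uma are different types" needs to be False, which holds.
Bella (knight): "it is not the case that Gio is a knight" — True. ✓
As a knight, Mira's statement "Bella is a knave exactly when Ines is a knight" should be True; it is.
Since Ximena is a knight, "it is not the case that Bella is a knave" needs to be True, which holds.
As a knave, Nora's statement "Nora and Gio are different types" should be False; it is.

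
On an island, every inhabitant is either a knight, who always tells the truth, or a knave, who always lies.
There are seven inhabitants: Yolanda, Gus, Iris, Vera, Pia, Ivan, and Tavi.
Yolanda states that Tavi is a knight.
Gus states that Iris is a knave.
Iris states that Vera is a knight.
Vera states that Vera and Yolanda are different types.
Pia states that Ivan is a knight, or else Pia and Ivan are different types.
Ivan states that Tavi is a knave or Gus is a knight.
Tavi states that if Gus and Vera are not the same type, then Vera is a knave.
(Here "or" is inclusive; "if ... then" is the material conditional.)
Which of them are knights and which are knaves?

Yolanda is a knave, Gus is a knave, Iris is a knight, Vera is a knight, Pia is a knight, Ivan is a knight, and Tavi is a knave.

Yolanda (knave): "Tavi is a knight" — false. ✓
Gus is a knave; "Iris is a knave" is false, as required.
Since Iris is a knight, "Vera is a knight" needs to be true, which holds.
Vera is a knight; "Vera and Yolanda are different types" is true, as required.
Pia is a knight, so "Ivan is a knight, or else Pia and Ivan are different types" must be true — and it is.
As a knight, Ivan's statement "Tavi is a knave or Gus is a knight" should be true; it is.
Tavi is a knave, so "if Gus and Vera are not the same type, then Vera is a knave" must be false — and it is.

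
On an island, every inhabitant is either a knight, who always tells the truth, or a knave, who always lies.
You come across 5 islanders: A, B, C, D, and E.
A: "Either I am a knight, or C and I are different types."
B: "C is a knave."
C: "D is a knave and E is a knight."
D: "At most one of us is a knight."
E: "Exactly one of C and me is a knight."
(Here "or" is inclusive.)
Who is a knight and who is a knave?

Knights: A and B. Knaves: C, D, and E.

A is a knight, and the claim "either I am a knight, or C and I are different types" is indeed true.
B is a knight; "C is a knave" is true, as required.
Since C is a knave, "D is a knave and E is a knight" needs to be False, which holds.
D is a knave; "at most one of us is a knight" is False, as required.
E (knave): "exactly one of C and me is a knight" — False. ✓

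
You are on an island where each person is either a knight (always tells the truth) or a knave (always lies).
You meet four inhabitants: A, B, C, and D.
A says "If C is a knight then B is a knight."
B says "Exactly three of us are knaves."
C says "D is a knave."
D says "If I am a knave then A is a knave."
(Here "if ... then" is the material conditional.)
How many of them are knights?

2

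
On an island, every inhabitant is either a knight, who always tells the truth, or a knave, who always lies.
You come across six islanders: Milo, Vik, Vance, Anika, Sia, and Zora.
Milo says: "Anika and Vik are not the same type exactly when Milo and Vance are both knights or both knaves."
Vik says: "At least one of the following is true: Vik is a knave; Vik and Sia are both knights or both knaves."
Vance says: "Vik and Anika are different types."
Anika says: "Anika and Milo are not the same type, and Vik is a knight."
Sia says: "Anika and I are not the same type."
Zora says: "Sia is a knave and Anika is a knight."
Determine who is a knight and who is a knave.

Milo is a knave, Vik is a knight, Vance is a knight, Anika is a knave, Sia is a knight, and Zora is a knave.

As a knave, Milo's statement "Anika and Vik are not the same type exactly when Milo and Vance are both knights or both knaves" should be false; it is.
Since Vik is a knight, "at least one of the following is true: Vik is a knave; Vik and Sia are both knights or both knaves" needs to be true, which holds.
As a knight, Vance's statement "Vik and Anika are different types" should be true; it is.
As a knave, Anika's statement "Anika and Milo are not the same type, and Vik is a knight" should be false; it is.
As a knight, Sia's statement "Anika and I are not the same type" should be true; it is.
Zora (knave): "Sia is a knave and Anika is a knight" — false. ✓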